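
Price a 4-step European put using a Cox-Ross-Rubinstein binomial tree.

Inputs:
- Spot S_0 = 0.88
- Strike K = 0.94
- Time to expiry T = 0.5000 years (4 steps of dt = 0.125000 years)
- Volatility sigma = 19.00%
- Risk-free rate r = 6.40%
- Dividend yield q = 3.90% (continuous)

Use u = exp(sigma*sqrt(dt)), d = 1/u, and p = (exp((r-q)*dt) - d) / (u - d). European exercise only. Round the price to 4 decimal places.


Answer: Price = V(0,0) = 0.0774

Derivation:
dt = T/N = 0.125000
u = exp(sigma*sqrt(dt)) = 1.069483; d = 1/u = 0.935031
p = (exp((r-q)*dt) - d) / (u - d) = 0.506491
Discount per step: exp(-r*dt) = 0.992032
Stock lattice S(k, i) with i counting down-moves:
  k=0: S(0,0) = 0.8800
  k=1: S(1,0) = 0.9411; S(1,1) = 0.8228
  k=2: S(2,0) = 1.0065; S(2,1) = 0.8800; S(2,2) = 0.7694
  k=3: S(3,0) = 1.0765; S(3,1) = 0.9411; S(3,2) = 0.8228; S(3,3) = 0.7194
  k=4: S(4,0) = 1.1513; S(4,1) = 1.0065; S(4,2) = 0.8800; S(4,3) = 0.7694; S(4,4) = 0.6726
Terminal payoffs V(N, i) = max(K - S_T, 0):
  V(4,0) = 0.000000; V(4,1) = 0.000000; V(4,2) = 0.060000; V(4,3) = 0.170630; V(4,4) = 0.267353
Backward induction: V(k, i) = exp(-r*dt) * [p * V(k+1, i) + (1-p) * V(k+1, i+1)].
  V(3,0) = exp(-r*dt) * [p*0.000000 + (1-p)*0.000000] = 0.000000
  V(3,1) = exp(-r*dt) * [p*0.000000 + (1-p)*0.060000] = 0.029375
  V(3,2) = exp(-r*dt) * [p*0.060000 + (1-p)*0.170630] = 0.113684
  V(3,3) = exp(-r*dt) * [p*0.170630 + (1-p)*0.267353] = 0.216624
  V(2,0) = exp(-r*dt) * [p*0.000000 + (1-p)*0.029375] = 0.014381
  V(2,1) = exp(-r*dt) * [p*0.029375 + (1-p)*0.113684] = 0.070416
  V(2,2) = exp(-r*dt) * [p*0.113684 + (1-p)*0.216624] = 0.163175
  V(1,0) = exp(-r*dt) * [p*0.014381 + (1-p)*0.070416] = 0.041700
  V(1,1) = exp(-r*dt) * [p*0.070416 + (1-p)*0.163175] = 0.115268
  V(0,0) = exp(-r*dt) * [p*0.041700 + (1-p)*0.115268] = 0.077385


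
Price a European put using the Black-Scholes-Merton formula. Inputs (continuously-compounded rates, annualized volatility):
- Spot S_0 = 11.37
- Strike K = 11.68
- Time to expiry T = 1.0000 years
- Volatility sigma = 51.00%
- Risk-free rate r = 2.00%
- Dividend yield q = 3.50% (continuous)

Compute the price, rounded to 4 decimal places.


d1 = (ln(S/K) + (r - q + 0.5*sigma^2) * T) / (sigma * sqrt(T)) = 0.17284379
d2 = d1 - sigma * sqrt(T) = -0.33715621
exp(-rT) = 0.98019867; exp(-qT) = 0.96560542
P = K * exp(-rT) * N(-d2) - S_0 * exp(-qT) * N(-d1)
N(-d1) = 0.43138711; N(-d2) = 0.63200043
P = 11.6800 * 0.98019867 * 0.63200043 - 11.3700 * 0.96560542 * 0.43138711 = 2.4994

Answer: Price = 2.4994


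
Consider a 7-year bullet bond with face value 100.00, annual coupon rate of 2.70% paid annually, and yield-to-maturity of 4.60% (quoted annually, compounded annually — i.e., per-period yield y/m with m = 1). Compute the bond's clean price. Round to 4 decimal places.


Coupon per period c = face * coupon_rate / m = 2.700000
Periods per year m = 1; per-period yield y/m = 0.046000
Number of cashflows N = 7
Cashflows (t years, CF_t, discount factor 1/(1+y/m)^(m*t), PV):
  t = 1.0000: CF_t = 2.700000, DF = 0.956023, PV = 2.581262
  t = 2.0000: CF_t = 2.700000, DF = 0.913980, PV = 2.467746
  t = 3.0000: CF_t = 2.700000, DF = 0.873786, PV = 2.359221
  t = 4.0000: CF_t = 2.700000, DF = 0.835359, PV = 2.255470
  t = 5.0000: CF_t = 2.700000, DF = 0.798623, PV = 2.156281
  t = 6.0000: CF_t = 2.700000, DF = 0.763501, PV = 2.061454
  t = 7.0000: CF_t = 102.700000, DF = 0.729925, PV = 74.963292
Price P = sum_t PV_t = 88.844726

Answer: Price = 88.8447


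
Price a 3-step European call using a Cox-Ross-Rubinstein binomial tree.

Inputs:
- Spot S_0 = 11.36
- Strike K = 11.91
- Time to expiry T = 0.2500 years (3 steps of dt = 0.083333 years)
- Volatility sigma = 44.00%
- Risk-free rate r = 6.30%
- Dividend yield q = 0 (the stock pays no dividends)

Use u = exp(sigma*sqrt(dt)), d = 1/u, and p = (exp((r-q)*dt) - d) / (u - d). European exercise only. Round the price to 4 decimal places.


dt = T/N = 0.083333
u = exp(sigma*sqrt(dt)) = 1.135436; d = 1/u = 0.880719
p = (exp((r-q)*dt) - d) / (u - d) = 0.488954
Discount per step: exp(-r*dt) = 0.994764
Stock lattice S(k, i) with i counting down-moves:
  k=0: S(0,0) = 11.3600
  k=1: S(1,0) = 12.8986; S(1,1) = 10.0050
  k=2: S(2,0) = 14.6455; S(2,1) = 11.3600; S(2,2) = 8.8116
  k=3: S(3,0) = 16.6290; S(3,1) = 12.8986; S(3,2) = 10.0050; S(3,3) = 7.7605
Terminal payoffs V(N, i) = max(S_T - K, 0):
  V(3,0) = 4.719024; V(3,1) = 0.988557; V(3,2) = 0.000000; V(3,3) = 0.000000
Backward induction: V(k, i) = exp(-r*dt) * [p * V(k+1, i) + (1-p) * V(k+1, i+1)].
  V(2,0) = exp(-r*dt) * [p*4.719024 + (1-p)*0.988557] = 2.797855
  V(2,1) = exp(-r*dt) * [p*0.988557 + (1-p)*0.000000] = 0.480828
  V(2,2) = exp(-r*dt) * [p*0.000000 + (1-p)*0.000000] = 0.000000
  V(1,0) = exp(-r*dt) * [p*2.797855 + (1-p)*0.480828] = 1.605297
  V(1,1) = exp(-r*dt) * [p*0.480828 + (1-p)*0.000000] = 0.233871
  V(0,0) = exp(-r*dt) * [p*1.605297 + (1-p)*0.233871] = 0.899699

Answer: Price = V(0,0) = 0.8997


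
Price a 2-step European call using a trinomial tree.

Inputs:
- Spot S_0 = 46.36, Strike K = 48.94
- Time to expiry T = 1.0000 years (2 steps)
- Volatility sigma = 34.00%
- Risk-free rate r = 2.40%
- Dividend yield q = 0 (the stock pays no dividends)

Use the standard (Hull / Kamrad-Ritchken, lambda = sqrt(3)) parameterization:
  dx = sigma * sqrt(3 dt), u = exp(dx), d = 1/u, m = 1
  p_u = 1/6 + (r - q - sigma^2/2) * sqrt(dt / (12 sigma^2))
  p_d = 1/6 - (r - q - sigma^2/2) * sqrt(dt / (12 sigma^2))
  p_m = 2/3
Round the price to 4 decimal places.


Answer: Price = V(0,0) = 5.2774

Derivation:
dt = T/N = 0.500000; dx = sigma*sqrt(3*dt) = 0.416413
u = exp(dx) = 1.516512; d = 1/u = 0.659408
p_u = 0.146374, p_m = 0.666667, p_d = 0.186959
Discount per step: exp(-r*dt) = 0.988072
Stock lattice S(k, j) with j the centered position index:
  k=0: S(0,+0) = 46.3600
  k=1: S(1,-1) = 30.5701; S(1,+0) = 46.3600; S(1,+1) = 70.3055
  k=2: S(2,-2) = 20.1582; S(2,-1) = 30.5701; S(2,+0) = 46.3600; S(2,+1) = 70.3055; S(2,+2) = 106.6192
Terminal payoffs V(N, j) = max(S_T - K, 0):
  V(2,-2) = 0.000000; V(2,-1) = 0.000000; V(2,+0) = 0.000000; V(2,+1) = 21.365517; V(2,+2) = 57.679192
Backward induction: V(k, j) = exp(-r*dt) * [p_u * V(k+1, j+1) + p_m * V(k+1, j) + p_d * V(k+1, j-1)]
  V(1,-1) = exp(-r*dt) * [p_u*0.000000 + p_m*0.000000 + p_d*0.000000] = 0.000000
  V(1,+0) = exp(-r*dt) * [p_u*21.365517 + p_m*0.000000 + p_d*0.000000] = 3.090059
  V(1,+1) = exp(-r*dt) * [p_u*57.679192 + p_m*21.365517 + p_d*0.000000] = 22.415821
  V(0,+0) = exp(-r*dt) * [p_u*22.415821 + p_m*3.090059 + p_d*0.000000] = 5.277429


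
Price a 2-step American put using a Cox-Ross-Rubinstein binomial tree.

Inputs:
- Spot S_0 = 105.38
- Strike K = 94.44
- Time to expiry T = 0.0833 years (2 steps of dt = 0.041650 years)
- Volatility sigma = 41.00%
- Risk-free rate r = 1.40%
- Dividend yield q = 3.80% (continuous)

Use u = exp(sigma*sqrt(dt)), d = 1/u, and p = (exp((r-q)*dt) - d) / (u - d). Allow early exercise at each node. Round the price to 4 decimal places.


dt = T/N = 0.041650
u = exp(sigma*sqrt(dt)) = 1.087275; d = 1/u = 0.919731
p = (exp((r-q)*dt) - d) / (u - d) = 0.473130
Discount per step: exp(-r*dt) = 0.999417
Stock lattice S(k, i) with i counting down-moves:
  k=0: S(0,0) = 105.3800
  k=1: S(1,0) = 114.5770; S(1,1) = 96.9212
  k=2: S(2,0) = 124.5766; S(2,1) = 105.3800; S(2,2) = 89.1415
Terminal payoffs V(N, i) = max(K - S_T, 0):
  V(2,0) = 0.000000; V(2,1) = 0.000000; V(2,2) = 5.298540
Backward induction: V(k, i) = exp(-r*dt) * [p * V(k+1, i) + (1-p) * V(k+1, i+1)]; then take max(V_cont, immediate exercise) for American.
  V(1,0) = exp(-r*dt) * [p*0.000000 + (1-p)*0.000000] = 0.000000; exercise = 0.000000; V(1,0) = max -> 0.000000
  V(1,1) = exp(-r*dt) * [p*0.000000 + (1-p)*5.298540] = 2.790012; exercise = 0.000000; V(1,1) = max -> 2.790012
  V(0,0) = exp(-r*dt) * [p*0.000000 + (1-p)*2.790012] = 1.469116; exercise = 0.000000; V(0,0) = max -> 1.469116

Answer: Price = V(0,0) = 1.4691


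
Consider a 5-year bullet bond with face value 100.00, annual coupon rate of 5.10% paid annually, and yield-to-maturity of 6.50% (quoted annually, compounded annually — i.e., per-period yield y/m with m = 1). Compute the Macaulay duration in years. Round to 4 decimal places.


Answer: Macaulay duration = 4.5216 years

Derivation:
Coupon per period c = face * coupon_rate / m = 5.100000
Periods per year m = 1; per-period yield y/m = 0.065000
Number of cashflows N = 5
Cashflows (t years, CF_t, discount factor 1/(1+y/m)^(m*t), PV):
  t = 1.0000: CF_t = 5.100000, DF = 0.938967, PV = 4.788732
  t = 2.0000: CF_t = 5.100000, DF = 0.881659, PV = 4.496462
  t = 3.0000: CF_t = 5.100000, DF = 0.827849, PV = 4.222030
  t = 4.0000: CF_t = 5.100000, DF = 0.777323, PV = 3.964348
  t = 5.0000: CF_t = 105.100000, DF = 0.729881, PV = 76.710476
Price P = sum_t PV_t = 94.182049
Macaulay numerator sum_t t * PV_t:
  t * PV_t at t = 1.0000: 4.788732
  t * PV_t at t = 2.0000: 8.992925
  t * PV_t at t = 3.0000: 12.666091
  t * PV_t at t = 4.0000: 15.857391
  t * PV_t at t = 5.0000: 383.552380
Macaulay duration D = (sum_t t * PV_t) / P = 425.857519 / 94.182049 = 4.521642


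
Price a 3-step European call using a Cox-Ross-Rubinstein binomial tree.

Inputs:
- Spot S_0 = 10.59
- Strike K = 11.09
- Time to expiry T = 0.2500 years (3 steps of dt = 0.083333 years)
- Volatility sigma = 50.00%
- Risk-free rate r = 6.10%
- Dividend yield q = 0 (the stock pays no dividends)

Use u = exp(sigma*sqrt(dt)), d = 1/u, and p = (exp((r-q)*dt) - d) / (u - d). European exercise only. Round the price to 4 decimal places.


dt = T/N = 0.083333
u = exp(sigma*sqrt(dt)) = 1.155274; d = 1/u = 0.865596
p = (exp((r-q)*dt) - d) / (u - d) = 0.481571
Discount per step: exp(-r*dt) = 0.994930
Stock lattice S(k, i) with i counting down-moves:
  k=0: S(0,0) = 10.5900
  k=1: S(1,0) = 12.2344; S(1,1) = 9.1667
  k=2: S(2,0) = 14.1340; S(2,1) = 10.5900; S(2,2) = 7.9346
  k=3: S(3,0) = 16.3287; S(3,1) = 12.2344; S(3,2) = 9.1667; S(3,3) = 6.8682
Terminal payoffs V(N, i) = max(S_T - K, 0):
  V(3,0) = 5.238677; V(3,1) = 1.144352; V(3,2) = 0.000000; V(3,3) = 0.000000
Backward induction: V(k, i) = exp(-r*dt) * [p * V(k+1, i) + (1-p) * V(k+1, i+1)].
  V(2,0) = exp(-r*dt) * [p*5.238677 + (1-p)*1.144352] = 3.100260
  V(2,1) = exp(-r*dt) * [p*1.144352 + (1-p)*0.000000] = 0.548292
  V(2,2) = exp(-r*dt) * [p*0.000000 + (1-p)*0.000000] = 0.000000
  V(1,0) = exp(-r*dt) * [p*3.100260 + (1-p)*0.548292] = 1.768235
  V(1,1) = exp(-r*dt) * [p*0.548292 + (1-p)*0.000000] = 0.262703
  V(0,0) = exp(-r*dt) * [p*1.768235 + (1-p)*0.262703] = 0.982715

Answer: Price = V(0,0) = 0.9827


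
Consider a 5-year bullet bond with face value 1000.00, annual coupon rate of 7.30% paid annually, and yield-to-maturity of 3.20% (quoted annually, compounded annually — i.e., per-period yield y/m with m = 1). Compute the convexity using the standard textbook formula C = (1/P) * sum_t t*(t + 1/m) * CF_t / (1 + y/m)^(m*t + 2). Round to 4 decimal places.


Answer: Convexity = 23.8445

Derivation:
Coupon per period c = face * coupon_rate / m = 73.000000
Periods per year m = 1; per-period yield y/m = 0.032000
Number of cashflows N = 5
Cashflows (t years, CF_t, discount factor 1/(1+y/m)^(m*t), PV):
  t = 1.0000: CF_t = 73.000000, DF = 0.968992, PV = 70.736434
  t = 2.0000: CF_t = 73.000000, DF = 0.938946, PV = 68.543056
  t = 3.0000: CF_t = 73.000000, DF = 0.909831, PV = 66.417690
  t = 4.0000: CF_t = 73.000000, DF = 0.881620, PV = 64.358227
  t = 5.0000: CF_t = 1073.000000, DF = 0.854283, PV = 916.645130
Price P = sum_t PV_t = 1186.700538
Convexity numerator sum_t t*(t + 1/m) * CF_t / (1+y/m)^(m*t + 2):
  t = 1.0000: term = 132.835380
  t = 2.0000: term = 386.149362
  t = 3.0000: term = 748.351476
  t = 4.0000: term = 1208.577966
  t = 5.0000: term = 25820.407713
Convexity = (1/P) * sum = 28296.321897 / 1186.700538 = 23.844534


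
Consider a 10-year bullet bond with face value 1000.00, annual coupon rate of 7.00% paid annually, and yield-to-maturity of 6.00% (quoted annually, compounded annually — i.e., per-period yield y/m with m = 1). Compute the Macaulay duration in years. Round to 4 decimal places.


Coupon per period c = face * coupon_rate / m = 70.000000
Periods per year m = 1; per-period yield y/m = 0.060000
Number of cashflows N = 10
Cashflows (t years, CF_t, discount factor 1/(1+y/m)^(m*t), PV):
  t = 1.0000: CF_t = 70.000000, DF = 0.943396, PV = 66.037736
  t = 2.0000: CF_t = 70.000000, DF = 0.889996, PV = 62.299751
  t = 3.0000: CF_t = 70.000000, DF = 0.839619, PV = 58.773350
  t = 4.0000: CF_t = 70.000000, DF = 0.792094, PV = 55.446556
  t = 5.0000: CF_t = 70.000000, DF = 0.747258, PV = 52.308072
  t = 6.0000: CF_t = 70.000000, DF = 0.704961, PV = 49.347238
  t = 7.0000: CF_t = 70.000000, DF = 0.665057, PV = 46.553998
  t = 8.0000: CF_t = 70.000000, DF = 0.627412, PV = 43.918866
  t = 9.0000: CF_t = 70.000000, DF = 0.591898, PV = 41.432892
  t = 10.0000: CF_t = 1070.000000, DF = 0.558395, PV = 597.482411
Price P = sum_t PV_t = 1073.600871
Macaulay numerator sum_t t * PV_t:
  t * PV_t at t = 1.0000: 66.037736
  t * PV_t at t = 2.0000: 124.599502
  t * PV_t at t = 3.0000: 176.320049
  t * PV_t at t = 4.0000: 221.786226
  t * PV_t at t = 5.0000: 261.540361
  t * PV_t at t = 6.0000: 296.083427
  t * PV_t at t = 7.0000: 325.877986
  t * PV_t at t = 8.0000: 351.350928
  t * PV_t at t = 9.0000: 372.896032
  t * PV_t at t = 10.0000: 5974.824113
Macaulay duration D = (sum_t t * PV_t) / P = 8171.316359 / 1073.600871 = 7.611131

Answer: Macaulay duration = 7.6111 years


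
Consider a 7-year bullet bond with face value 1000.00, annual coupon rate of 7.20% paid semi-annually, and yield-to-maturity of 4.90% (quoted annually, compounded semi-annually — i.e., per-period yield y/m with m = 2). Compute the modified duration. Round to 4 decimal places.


Coupon per period c = face * coupon_rate / m = 36.000000
Periods per year m = 2; per-period yield y/m = 0.024500
Number of cashflows N = 14
Cashflows (t years, CF_t, discount factor 1/(1+y/m)^(m*t), PV):
  t = 0.5000: CF_t = 36.000000, DF = 0.976086, PV = 35.139092
  t = 1.0000: CF_t = 36.000000, DF = 0.952744, PV = 34.298772
  t = 1.5000: CF_t = 36.000000, DF = 0.929960, PV = 33.478548
  t = 2.0000: CF_t = 36.000000, DF = 0.907721, PV = 32.677938
  t = 2.5000: CF_t = 36.000000, DF = 0.886013, PV = 31.896475
  t = 3.0000: CF_t = 36.000000, DF = 0.864825, PV = 31.133699
  t = 3.5000: CF_t = 36.000000, DF = 0.844143, PV = 30.389165
  t = 4.0000: CF_t = 36.000000, DF = 0.823957, PV = 29.662435
  t = 4.5000: CF_t = 36.000000, DF = 0.804252, PV = 28.953084
  t = 5.0000: CF_t = 36.000000, DF = 0.785019, PV = 28.260697
  t = 5.5000: CF_t = 36.000000, DF = 0.766246, PV = 27.584868
  t = 6.0000: CF_t = 36.000000, DF = 0.747922, PV = 26.925201
  t = 6.5000: CF_t = 36.000000, DF = 0.730036, PV = 26.281309
  t = 7.0000: CF_t = 1036.000000, DF = 0.712578, PV = 738.230998
Price P = sum_t PV_t = 1134.912281
First compute Macaulay numerator sum_t t * PV_t:
  t * PV_t at t = 0.5000: 17.569546
  t * PV_t at t = 1.0000: 34.298772
  t * PV_t at t = 1.5000: 50.217822
  t * PV_t at t = 2.0000: 65.355877
  t * PV_t at t = 2.5000: 79.741187
  t * PV_t at t = 3.0000: 93.401097
  t * PV_t at t = 3.5000: 106.362076
  t * PV_t at t = 4.0000: 118.649740
  t * PV_t at t = 4.5000: 130.288880
  t * PV_t at t = 5.0000: 141.303487
  t * PV_t at t = 5.5000: 151.716774
  t * PV_t at t = 6.0000: 161.551204
  t * PV_t at t = 6.5000: 170.828506
  t * PV_t at t = 7.0000: 5167.616986
Macaulay duration D = 6488.901953 / 1134.912281 = 5.717536
Modified duration = D / (1 + y/m) = 5.717536 / (1 + 0.024500) = 5.580806

Answer: Modified duration = 5.5808


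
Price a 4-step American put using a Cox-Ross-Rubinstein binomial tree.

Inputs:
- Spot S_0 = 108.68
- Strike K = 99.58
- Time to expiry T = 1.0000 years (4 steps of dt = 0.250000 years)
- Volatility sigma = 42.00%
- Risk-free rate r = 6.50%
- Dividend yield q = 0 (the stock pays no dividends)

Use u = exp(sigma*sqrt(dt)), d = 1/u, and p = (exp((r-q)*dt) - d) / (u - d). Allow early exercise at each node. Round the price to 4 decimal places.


dt = T/N = 0.250000
u = exp(sigma*sqrt(dt)) = 1.233678; d = 1/u = 0.810584
p = (exp((r-q)*dt) - d) / (u - d) = 0.486413
Discount per step: exp(-r*dt) = 0.983881
Stock lattice S(k, i) with i counting down-moves:
  k=0: S(0,0) = 108.6800
  k=1: S(1,0) = 134.0761; S(1,1) = 88.0943
  k=2: S(2,0) = 165.4068; S(2,1) = 108.6800; S(2,2) = 71.4078
  k=3: S(3,0) = 204.0587; S(3,1) = 134.0761; S(3,2) = 88.0943; S(3,3) = 57.8821
  k=4: S(4,0) = 251.7428; S(4,1) = 165.4068; S(4,2) = 108.6800; S(4,3) = 71.4078; S(4,4) = 46.9183
Terminal payoffs V(N, i) = max(K - S_T, 0):
  V(4,0) = 0.000000; V(4,1) = 0.000000; V(4,2) = 0.000000; V(4,3) = 28.172152; V(4,4) = 52.661700
Backward induction: V(k, i) = exp(-r*dt) * [p * V(k+1, i) + (1-p) * V(k+1, i+1)]; then take max(V_cont, immediate exercise) for American.
  V(3,0) = exp(-r*dt) * [p*0.000000 + (1-p)*0.000000] = 0.000000; exercise = 0.000000; V(3,0) = max -> 0.000000
  V(3,1) = exp(-r*dt) * [p*0.000000 + (1-p)*0.000000] = 0.000000; exercise = 0.000000; V(3,1) = max -> 0.000000
  V(3,2) = exp(-r*dt) * [p*0.000000 + (1-p)*28.172152] = 14.235621; exercise = 11.485704; V(3,2) = max -> 14.235621
  V(3,3) = exp(-r*dt) * [p*28.172152 + (1-p)*52.661700] = 40.092825; exercise = 41.697923; V(3,3) = max -> 41.697923
  V(2,0) = exp(-r*dt) * [p*0.000000 + (1-p)*0.000000] = 0.000000; exercise = 0.000000; V(2,0) = max -> 0.000000
  V(2,1) = exp(-r*dt) * [p*0.000000 + (1-p)*14.235621] = 7.193377; exercise = 0.000000; V(2,1) = max -> 7.193377
  V(2,2) = exp(-r*dt) * [p*14.235621 + (1-p)*41.697923] = 27.883089; exercise = 28.172152; V(2,2) = max -> 28.172152
  V(1,0) = exp(-r*dt) * [p*0.000000 + (1-p)*7.193377] = 3.634873; exercise = 0.000000; V(1,0) = max -> 3.634873
  V(1,1) = exp(-r*dt) * [p*7.193377 + (1-p)*28.172152] = 17.678177; exercise = 11.485704; V(1,1) = max -> 17.678177
  V(0,0) = exp(-r*dt) * [p*3.634873 + (1-p)*17.678177] = 10.672481; exercise = 0.000000; V(0,0) = max -> 10.672481

Answer: Price = V(0,0) = 10.6725


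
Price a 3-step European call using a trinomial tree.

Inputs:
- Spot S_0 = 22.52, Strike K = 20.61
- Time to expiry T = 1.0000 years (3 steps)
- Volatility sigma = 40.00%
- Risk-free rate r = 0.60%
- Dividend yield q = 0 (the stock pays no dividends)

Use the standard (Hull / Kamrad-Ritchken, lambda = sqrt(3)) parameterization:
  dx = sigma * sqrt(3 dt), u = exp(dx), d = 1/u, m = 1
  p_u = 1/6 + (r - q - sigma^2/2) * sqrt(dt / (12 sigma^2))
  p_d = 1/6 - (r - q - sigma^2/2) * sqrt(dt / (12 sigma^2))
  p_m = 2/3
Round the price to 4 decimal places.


Answer: Price = V(0,0) = 4.4625

Derivation:
dt = T/N = 0.333333; dx = sigma*sqrt(3*dt) = 0.400000
u = exp(dx) = 1.491825; d = 1/u = 0.670320
p_u = 0.135833, p_m = 0.666667, p_d = 0.197500
Discount per step: exp(-r*dt) = 0.998002
Stock lattice S(k, j) with j the centered position index:
  k=0: S(0,+0) = 22.5200
  k=1: S(1,-1) = 15.0956; S(1,+0) = 22.5200; S(1,+1) = 33.5959
  k=2: S(2,-2) = 10.1189; S(2,-1) = 15.0956; S(2,+0) = 22.5200; S(2,+1) = 33.5959; S(2,+2) = 50.1192
  k=3: S(3,-3) = 6.7829; S(3,-2) = 10.1189; S(3,-1) = 15.0956; S(3,+0) = 22.5200; S(3,+1) = 33.5959; S(3,+2) = 50.1192; S(3,+3) = 74.7690
Terminal payoffs V(N, j) = max(S_T - K, 0):
  V(3,-3) = 0.000000; V(3,-2) = 0.000000; V(3,-1) = 0.000000; V(3,+0) = 1.910000; V(3,+1) = 12.985892; V(3,+2) = 29.509182; V(3,+3) = 54.159033
Backward induction: V(k, j) = exp(-r*dt) * [p_u * V(k+1, j+1) + p_m * V(k+1, j) + p_d * V(k+1, j-1)]
  V(2,-2) = exp(-r*dt) * [p_u*0.000000 + p_m*0.000000 + p_d*0.000000] = 0.000000
  V(2,-1) = exp(-r*dt) * [p_u*1.910000 + p_m*0.000000 + p_d*0.000000] = 0.258923
  V(2,+0) = exp(-r*dt) * [p_u*12.985892 + p_m*1.910000 + p_d*0.000000] = 3.031182
  V(2,+1) = exp(-r*dt) * [p_u*29.509182 + p_m*12.985892 + p_d*1.910000] = 13.016757
  V(2,+2) = exp(-r*dt) * [p_u*54.159033 + p_m*29.509182 + p_d*12.985892] = 29.534974
  V(1,-1) = exp(-r*dt) * [p_u*3.031182 + p_m*0.258923 + p_d*0.000000] = 0.583184
  V(1,+0) = exp(-r*dt) * [p_u*13.016757 + p_m*3.031182 + p_d*0.258923] = 3.832362
  V(1,+1) = exp(-r*dt) * [p_u*29.534974 + p_m*13.016757 + p_d*3.031182] = 13.261781
  V(0,+0) = exp(-r*dt) * [p_u*13.261781 + p_m*3.832362 + p_d*0.583184] = 4.462545


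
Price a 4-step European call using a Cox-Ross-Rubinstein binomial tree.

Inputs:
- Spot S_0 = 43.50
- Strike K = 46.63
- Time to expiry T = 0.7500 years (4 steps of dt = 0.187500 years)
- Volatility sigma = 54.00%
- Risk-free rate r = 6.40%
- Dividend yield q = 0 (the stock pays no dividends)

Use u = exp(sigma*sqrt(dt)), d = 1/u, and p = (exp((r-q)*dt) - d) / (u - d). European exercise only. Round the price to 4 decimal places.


Answer: Price = V(0,0) = 7.6490

Derivation:
dt = T/N = 0.187500
u = exp(sigma*sqrt(dt)) = 1.263426; d = 1/u = 0.791499
p = (exp((r-q)*dt) - d) / (u - d) = 0.467389
Discount per step: exp(-r*dt) = 0.988072
Stock lattice S(k, i) with i counting down-moves:
  k=0: S(0,0) = 43.5000
  k=1: S(1,0) = 54.9590; S(1,1) = 34.4302
  k=2: S(2,0) = 69.4366; S(2,1) = 43.5000; S(2,2) = 27.2515
  k=3: S(3,0) = 87.7280; S(3,1) = 54.9590; S(3,2) = 34.4302; S(3,3) = 21.5695
  k=4: S(4,0) = 110.8379; S(4,1) = 69.4366; S(4,2) = 43.5000; S(4,3) = 27.2515; S(4,4) = 17.0722
Terminal payoffs V(N, i) = max(S_T - K, 0):
  V(4,0) = 64.207856; V(4,1) = 22.806638; V(4,2) = 0.000000; V(4,3) = 0.000000; V(4,4) = 0.000000
Backward induction: V(k, i) = exp(-r*dt) * [p * V(k+1, i) + (1-p) * V(k+1, i+1)].
  V(3,0) = exp(-r*dt) * [p*64.207856 + (1-p)*22.806638] = 41.654251
  V(3,1) = exp(-r*dt) * [p*22.806638 + (1-p)*0.000000] = 10.532422
  V(3,2) = exp(-r*dt) * [p*0.000000 + (1-p)*0.000000] = 0.000000
  V(3,3) = exp(-r*dt) * [p*0.000000 + (1-p)*0.000000] = 0.000000
  V(2,0) = exp(-r*dt) * [p*41.654251 + (1-p)*10.532422] = 24.779281
  V(2,1) = exp(-r*dt) * [p*10.532422 + (1-p)*0.000000] = 4.864019
  V(2,2) = exp(-r*dt) * [p*0.000000 + (1-p)*0.000000] = 0.000000
  V(1,0) = exp(-r*dt) * [p*24.779281 + (1-p)*4.864019] = 14.003144
  V(1,1) = exp(-r*dt) * [p*4.864019 + (1-p)*0.000000] = 2.246271
  V(0,0) = exp(-r*dt) * [p*14.003144 + (1-p)*2.246271] = 7.648964


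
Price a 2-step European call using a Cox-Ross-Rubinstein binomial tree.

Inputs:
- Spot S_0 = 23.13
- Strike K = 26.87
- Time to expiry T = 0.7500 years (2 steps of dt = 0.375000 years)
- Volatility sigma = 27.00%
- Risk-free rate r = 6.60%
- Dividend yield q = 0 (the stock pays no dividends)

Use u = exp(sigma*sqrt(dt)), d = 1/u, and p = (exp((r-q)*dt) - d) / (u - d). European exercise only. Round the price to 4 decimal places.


dt = T/N = 0.375000
u = exp(sigma*sqrt(dt)) = 1.179795; d = 1/u = 0.847605
p = (exp((r-q)*dt) - d) / (u - d) = 0.534194
Discount per step: exp(-r*dt) = 0.975554
Stock lattice S(k, i) with i counting down-moves:
  k=0: S(0,0) = 23.1300
  k=1: S(1,0) = 27.2887; S(1,1) = 19.6051
  k=2: S(2,0) = 32.1950; S(2,1) = 23.1300; S(2,2) = 16.6174
Terminal payoffs V(N, i) = max(S_T - K, 0):
  V(2,0) = 5.325014; V(2,1) = 0.000000; V(2,2) = 0.000000
Backward induction: V(k, i) = exp(-r*dt) * [p * V(k+1, i) + (1-p) * V(k+1, i+1)].
  V(1,0) = exp(-r*dt) * [p*5.325014 + (1-p)*0.000000] = 2.775051
  V(1,1) = exp(-r*dt) * [p*0.000000 + (1-p)*0.000000] = 0.000000
  V(0,0) = exp(-r*dt) * [p*2.775051 + (1-p)*0.000000] = 1.446176

Answer: Price = V(0,0) = 1.4462


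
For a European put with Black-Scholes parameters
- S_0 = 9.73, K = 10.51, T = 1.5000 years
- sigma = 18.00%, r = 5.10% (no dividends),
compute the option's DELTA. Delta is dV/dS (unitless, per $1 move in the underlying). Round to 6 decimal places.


Answer: Delta = -0.457218

Derivation:
d1 = 0.1074451044; d2 = -0.1130089724
phi(d1) = 0.3966461290; exp(-qT) = 1.0000000000; exp(-rT) = 0.9263529143
N(-d1) = 0.4572179367
Delta = -exp(-qT) * N(-d1) = -1.0000000000 * 0.4572179367 = -0.457218


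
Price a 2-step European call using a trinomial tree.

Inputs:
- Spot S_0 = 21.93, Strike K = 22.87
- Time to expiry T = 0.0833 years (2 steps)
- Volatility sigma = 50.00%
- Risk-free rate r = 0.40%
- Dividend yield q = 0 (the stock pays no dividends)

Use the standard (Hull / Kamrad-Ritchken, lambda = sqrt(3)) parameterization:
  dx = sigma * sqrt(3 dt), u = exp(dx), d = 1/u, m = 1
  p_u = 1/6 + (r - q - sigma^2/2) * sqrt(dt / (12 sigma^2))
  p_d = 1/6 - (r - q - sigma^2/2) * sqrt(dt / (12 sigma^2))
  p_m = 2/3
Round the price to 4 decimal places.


Answer: Price = V(0,0) = 0.8644

Derivation:
dt = T/N = 0.041650; dx = sigma*sqrt(3*dt) = 0.176741
u = exp(dx) = 1.193322; d = 1/u = 0.837997
p_u = 0.152410, p_m = 0.666667, p_d = 0.180924
Discount per step: exp(-r*dt) = 0.999833
Stock lattice S(k, j) with j the centered position index:
  k=0: S(0,+0) = 21.9300
  k=1: S(1,-1) = 18.3773; S(1,+0) = 21.9300; S(1,+1) = 26.1696
  k=2: S(2,-2) = 15.4001; S(2,-1) = 18.3773; S(2,+0) = 21.9300; S(2,+1) = 26.1696; S(2,+2) = 31.2287
Terminal payoffs V(N, j) = max(S_T - K, 0):
  V(2,-2) = 0.000000; V(2,-1) = 0.000000; V(2,+0) = 0.000000; V(2,+1) = 3.299560; V(2,+2) = 8.358722
Backward induction: V(k, j) = exp(-r*dt) * [p_u * V(k+1, j+1) + p_m * V(k+1, j) + p_d * V(k+1, j-1)]
  V(1,-1) = exp(-r*dt) * [p_u*0.000000 + p_m*0.000000 + p_d*0.000000] = 0.000000
  V(1,+0) = exp(-r*dt) * [p_u*3.299560 + p_m*0.000000 + p_d*0.000000] = 0.502801
  V(1,+1) = exp(-r*dt) * [p_u*8.358722 + p_m*3.299560 + p_d*0.000000] = 3.473077
  V(0,+0) = exp(-r*dt) * [p_u*3.473077 + p_m*0.502801 + p_d*0.000000] = 0.864386


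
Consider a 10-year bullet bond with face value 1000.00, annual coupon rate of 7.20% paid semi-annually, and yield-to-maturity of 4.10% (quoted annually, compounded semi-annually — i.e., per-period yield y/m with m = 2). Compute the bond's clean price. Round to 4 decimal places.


Coupon per period c = face * coupon_rate / m = 36.000000
Periods per year m = 2; per-period yield y/m = 0.020500
Number of cashflows N = 20
Cashflows (t years, CF_t, discount factor 1/(1+y/m)^(m*t), PV):
  t = 0.5000: CF_t = 36.000000, DF = 0.979912, PV = 35.276825
  t = 1.0000: CF_t = 36.000000, DF = 0.960227, PV = 34.568177
  t = 1.5000: CF_t = 36.000000, DF = 0.940938, PV = 33.873765
  t = 2.0000: CF_t = 36.000000, DF = 0.922036, PV = 33.193303
  t = 2.5000: CF_t = 36.000000, DF = 0.903514, PV = 32.526509
  t = 3.0000: CF_t = 36.000000, DF = 0.885364, PV = 31.873110
  t = 3.5000: CF_t = 36.000000, DF = 0.867579, PV = 31.232837
  t = 4.0000: CF_t = 36.000000, DF = 0.850151, PV = 30.605426
  t = 4.5000: CF_t = 36.000000, DF = 0.833073, PV = 29.990618
  t = 5.0000: CF_t = 36.000000, DF = 0.816338, PV = 29.388161
  t = 5.5000: CF_t = 36.000000, DF = 0.799939, PV = 28.797806
  t = 6.0000: CF_t = 36.000000, DF = 0.783870, PV = 28.219310
  t = 6.5000: CF_t = 36.000000, DF = 0.768123, PV = 27.652435
  t = 7.0000: CF_t = 36.000000, DF = 0.752693, PV = 27.096948
  t = 7.5000: CF_t = 36.000000, DF = 0.737573, PV = 26.552619
  t = 8.0000: CF_t = 36.000000, DF = 0.722756, PV = 26.019225
  t = 8.5000: CF_t = 36.000000, DF = 0.708237, PV = 25.496546
  t = 9.0000: CF_t = 36.000000, DF = 0.694010, PV = 24.984366
  t = 9.5000: CF_t = 36.000000, DF = 0.680069, PV = 24.482476
  t = 10.0000: CF_t = 1036.000000, DF = 0.666407, PV = 690.398079
Price P = sum_t PV_t = 1252.228542

Answer: Price = 1252.2285


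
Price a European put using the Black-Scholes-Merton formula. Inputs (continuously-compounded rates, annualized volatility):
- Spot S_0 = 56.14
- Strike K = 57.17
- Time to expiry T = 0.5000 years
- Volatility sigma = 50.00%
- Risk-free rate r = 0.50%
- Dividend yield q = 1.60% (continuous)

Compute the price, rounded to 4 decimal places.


Answer: Price = 8.5931

Derivation:
d1 = (ln(S/K) + (r - q + 0.5*sigma^2) * T) / (sigma * sqrt(T)) = 0.10979752
d2 = d1 - sigma * sqrt(T) = -0.24375587
exp(-rT) = 0.99750312; exp(-qT) = 0.99203191
P = K * exp(-rT) * N(-d2) - S_0 * exp(-qT) * N(-d1)
N(-d1) = 0.45628498; N(-d2) = 0.59629005
P = 57.1700 * 0.99750312 * 0.59629005 - 56.1400 * 0.99203191 * 0.45628498 = 8.5931


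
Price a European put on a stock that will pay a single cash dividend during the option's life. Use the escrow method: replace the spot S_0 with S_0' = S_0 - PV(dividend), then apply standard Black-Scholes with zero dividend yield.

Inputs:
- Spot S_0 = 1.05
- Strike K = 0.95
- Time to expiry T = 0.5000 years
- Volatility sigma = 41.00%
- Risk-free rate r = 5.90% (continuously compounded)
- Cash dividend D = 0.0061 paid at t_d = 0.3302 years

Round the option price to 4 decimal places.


Answer: Price = 0.0626

Derivation:
PV(D) = D * exp(-r * t_d) = 0.0061 * 0.98070674 = 0.00598231
S_0' = S_0 - PV(D) = 1.0500 - 0.00598231 = 1.04401769
d1 = (ln(S_0'/K) + (r + sigma^2/2)*T) / (sigma*sqrt(T)) = 0.57222091
d2 = d1 - sigma*sqrt(T) = 0.28230713
exp(-rT) = 0.97093088
N(-d1) = 0.28358616; N(-d2) = 0.38885401
P = K * exp(-rT) * N(-d2) - S_0' * N(-d1) = 0.9500 * 0.97093088 * 0.38885401 - 1.04401769 * 0.28358616 = 0.0626


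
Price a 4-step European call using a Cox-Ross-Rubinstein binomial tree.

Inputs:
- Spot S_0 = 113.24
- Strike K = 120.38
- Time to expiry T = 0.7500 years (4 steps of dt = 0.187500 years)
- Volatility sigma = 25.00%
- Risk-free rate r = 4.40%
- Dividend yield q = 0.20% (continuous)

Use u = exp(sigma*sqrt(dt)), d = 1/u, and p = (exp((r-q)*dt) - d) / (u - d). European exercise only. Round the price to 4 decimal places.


dt = T/N = 0.187500
u = exp(sigma*sqrt(dt)) = 1.114330; d = 1/u = 0.897400
p = (exp((r-q)*dt) - d) / (u - d) = 0.509409
Discount per step: exp(-r*dt) = 0.991784
Stock lattice S(k, i) with i counting down-moves:
  k=0: S(0,0) = 113.2400
  k=1: S(1,0) = 126.1867; S(1,1) = 101.6216
  k=2: S(2,0) = 140.6136; S(2,1) = 113.2400; S(2,2) = 91.1953
  k=3: S(3,0) = 156.6899; S(3,1) = 126.1867; S(3,2) = 101.6216; S(3,3) = 81.8387
  k=4: S(4,0) = 174.6043; S(4,1) = 140.6136; S(4,2) = 113.2400; S(4,3) = 91.1953; S(4,4) = 73.4421
Terminal payoffs V(N, i) = max(S_T - K, 0):
  V(4,0) = 54.224281; V(4,1) = 20.233615; V(4,2) = 0.000000; V(4,3) = 0.000000; V(4,4) = 0.000000
Backward induction: V(k, i) = exp(-r*dt) * [p * V(k+1, i) + (1-p) * V(k+1, i+1)].
  V(3,0) = exp(-r*dt) * [p*54.224281 + (1-p)*20.233615] = 37.240248
  V(3,1) = exp(-r*dt) * [p*20.233615 + (1-p)*0.000000] = 10.222492
  V(3,2) = exp(-r*dt) * [p*0.000000 + (1-p)*0.000000] = 0.000000
  V(3,3) = exp(-r*dt) * [p*0.000000 + (1-p)*0.000000] = 0.000000
  V(2,0) = exp(-r*dt) * [p*37.240248 + (1-p)*10.222492] = 23.788501
  V(2,1) = exp(-r*dt) * [p*10.222492 + (1-p)*0.000000] = 5.164640
  V(2,2) = exp(-r*dt) * [p*0.000000 + (1-p)*0.000000] = 0.000000
  V(1,0) = exp(-r*dt) * [p*23.788501 + (1-p)*5.164640] = 14.531414
  V(1,1) = exp(-r*dt) * [p*5.164640 + (1-p)*0.000000] = 2.609296
  V(0,0) = exp(-r*dt) * [p*14.531414 + (1-p)*2.609296] = 8.611189

Answer: Price = V(0,0) = 8.6112


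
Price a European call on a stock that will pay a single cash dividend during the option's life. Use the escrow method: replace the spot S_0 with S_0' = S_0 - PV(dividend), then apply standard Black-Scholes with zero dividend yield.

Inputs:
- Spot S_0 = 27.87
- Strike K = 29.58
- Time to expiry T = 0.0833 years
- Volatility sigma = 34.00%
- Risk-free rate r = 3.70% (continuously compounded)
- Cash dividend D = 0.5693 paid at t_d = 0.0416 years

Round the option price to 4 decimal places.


Answer: Price = 0.3432

Derivation:
PV(D) = D * exp(-r * t_d) = 0.5693 * 0.99846198 = 0.56842441
S_0' = S_0 - PV(D) = 27.8700 - 0.56842441 = 27.30157559
d1 = (ln(S_0'/K) + (r + sigma^2/2)*T) / (sigma*sqrt(T)) = -0.73634226
d2 = d1 - sigma*sqrt(T) = -0.83447218
exp(-rT) = 0.99692264
N(d1) = 0.23076122; N(d2) = 0.20200748
C = S_0' * N(d1) - K * exp(-rT) * N(d2) = 27.30157559 * 0.23076122 - 29.5800 * 0.99692264 * 0.20200748 = 0.3432


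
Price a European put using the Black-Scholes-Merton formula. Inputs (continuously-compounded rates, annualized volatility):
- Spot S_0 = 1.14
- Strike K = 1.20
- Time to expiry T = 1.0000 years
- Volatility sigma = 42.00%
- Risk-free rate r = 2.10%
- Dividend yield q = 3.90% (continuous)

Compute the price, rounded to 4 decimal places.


Answer: Price = 0.2308

Derivation:
d1 = (ln(S/K) + (r - q + 0.5*sigma^2) * T) / (sigma * sqrt(T)) = 0.04501597
d2 = d1 - sigma * sqrt(T) = -0.37498403
exp(-rT) = 0.97921896; exp(-qT) = 0.96175071
P = K * exp(-rT) * N(-d2) - S_0 * exp(-qT) * N(-d1)
N(-d1) = 0.48204729; N(-d2) = 0.64616383
P = 1.2000 * 0.97921896 * 0.64616383 - 1.1400 * 0.96175071 * 0.48204729 = 0.2308


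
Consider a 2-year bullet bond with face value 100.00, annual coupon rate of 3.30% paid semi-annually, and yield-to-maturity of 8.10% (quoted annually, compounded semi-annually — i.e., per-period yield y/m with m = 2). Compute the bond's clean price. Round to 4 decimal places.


Coupon per period c = face * coupon_rate / m = 1.650000
Periods per year m = 2; per-period yield y/m = 0.040500
Number of cashflows N = 4
Cashflows (t years, CF_t, discount factor 1/(1+y/m)^(m*t), PV):
  t = 0.5000: CF_t = 1.650000, DF = 0.961076, PV = 1.585776
  t = 1.0000: CF_t = 1.650000, DF = 0.923668, PV = 1.524052
  t = 1.5000: CF_t = 1.650000, DF = 0.887715, PV = 1.464730
  t = 2.0000: CF_t = 101.650000, DF = 0.853162, PV = 86.723949
Price P = sum_t PV_t = 91.298507

Answer: Price = 91.2985


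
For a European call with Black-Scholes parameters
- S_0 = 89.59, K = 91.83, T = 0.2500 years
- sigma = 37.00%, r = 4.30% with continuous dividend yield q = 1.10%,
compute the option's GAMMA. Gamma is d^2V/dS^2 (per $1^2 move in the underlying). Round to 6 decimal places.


Answer: Gamma = 0.024004

Derivation:
d1 = 0.0022549459; d2 = -0.1827450541
phi(d1) = 0.3989412661; exp(-qT) = 0.9972537778; exp(-rT) = 0.9893075748
Gamma = exp(-qT) * phi(d1) / (S * sigma * sqrt(T)) = 0.9972537778 * 0.3989412661 / (89.5900 * 0.3700 * 0.5000000000) = 0.024004


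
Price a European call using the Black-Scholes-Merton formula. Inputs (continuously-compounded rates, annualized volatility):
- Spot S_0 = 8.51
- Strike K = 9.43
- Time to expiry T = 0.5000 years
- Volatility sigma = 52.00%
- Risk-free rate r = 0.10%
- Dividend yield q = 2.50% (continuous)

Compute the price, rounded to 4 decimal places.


Answer: Price = 0.8518

Derivation:
d1 = (ln(S/K) + (r - q + 0.5*sigma^2) * T) / (sigma * sqrt(T)) = -0.12797043
d2 = d1 - sigma * sqrt(T) = -0.49566595
exp(-rT) = 0.99950012; exp(-qT) = 0.98757780
C = S_0 * exp(-qT) * N(d1) - K * exp(-rT) * N(d2)
N(d1) = 0.44908619; N(d2) = 0.31006506
C = 8.5100 * 0.98757780 * 0.44908619 - 9.4300 * 0.99950012 * 0.31006506 = 0.8518


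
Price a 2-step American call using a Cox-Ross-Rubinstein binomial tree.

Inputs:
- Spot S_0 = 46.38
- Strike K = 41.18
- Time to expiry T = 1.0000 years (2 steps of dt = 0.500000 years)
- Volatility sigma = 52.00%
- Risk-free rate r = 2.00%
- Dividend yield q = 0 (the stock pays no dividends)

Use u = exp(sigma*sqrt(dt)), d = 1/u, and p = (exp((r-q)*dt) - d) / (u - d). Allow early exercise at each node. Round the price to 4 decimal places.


dt = T/N = 0.500000
u = exp(sigma*sqrt(dt)) = 1.444402; d = 1/u = 0.692328
p = (exp((r-q)*dt) - d) / (u - d) = 0.422461
Discount per step: exp(-r*dt) = 0.990050
Stock lattice S(k, i) with i counting down-moves:
  k=0: S(0,0) = 46.3800
  k=1: S(1,0) = 66.9914; S(1,1) = 32.1102
  k=2: S(2,0) = 96.7625; S(2,1) = 46.3800; S(2,2) = 22.2308
Terminal payoffs V(N, i) = max(S_T - K, 0):
  V(2,0) = 55.582487; V(2,1) = 5.200000; V(2,2) = 0.000000
Backward induction: V(k, i) = exp(-r*dt) * [p * V(k+1, i) + (1-p) * V(k+1, i+1)]; then take max(V_cont, immediate exercise) for American.
  V(1,0) = exp(-r*dt) * [p*55.582487 + (1-p)*5.200000] = 26.221121; exercise = 25.811374; V(1,0) = max -> 26.221121
  V(1,1) = exp(-r*dt) * [p*5.200000 + (1-p)*0.000000] = 2.174940; exercise = 0.000000; V(1,1) = max -> 2.174940
  V(0,0) = exp(-r*dt) * [p*26.221121 + (1-p)*2.174940] = 12.210799; exercise = 5.200000; V(0,0) = max -> 12.210799

Answer: Price = V(0,0) = 12.2108


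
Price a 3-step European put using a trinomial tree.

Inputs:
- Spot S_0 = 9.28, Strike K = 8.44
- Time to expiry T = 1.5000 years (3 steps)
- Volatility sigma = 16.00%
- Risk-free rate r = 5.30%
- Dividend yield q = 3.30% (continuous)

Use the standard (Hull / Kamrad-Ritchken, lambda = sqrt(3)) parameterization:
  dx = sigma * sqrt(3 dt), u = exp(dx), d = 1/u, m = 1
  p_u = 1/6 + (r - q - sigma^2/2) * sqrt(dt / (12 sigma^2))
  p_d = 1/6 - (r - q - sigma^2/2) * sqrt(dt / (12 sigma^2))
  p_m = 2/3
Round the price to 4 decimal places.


Answer: Price = V(0,0) = 0.2784

Derivation:
dt = T/N = 0.500000; dx = sigma*sqrt(3*dt) = 0.195959
u = exp(dx) = 1.216477; d = 1/u = 0.822046
p_u = 0.175852, p_m = 0.666667, p_d = 0.157481
Discount per step: exp(-r*dt) = 0.973848
Stock lattice S(k, j) with j the centered position index:
  k=0: S(0,+0) = 9.2800
  k=1: S(1,-1) = 7.6286; S(1,+0) = 9.2800; S(1,+1) = 11.2889
  k=2: S(2,-2) = 6.2710; S(2,-1) = 7.6286; S(2,+0) = 9.2800; S(2,+1) = 11.2889; S(2,+2) = 13.7327
  k=3: S(3,-3) = 5.1551; S(3,-2) = 6.2710; S(3,-1) = 7.6286; S(3,+0) = 9.2800; S(3,+1) = 11.2889; S(3,+2) = 13.7327; S(3,+3) = 16.7055
Terminal payoffs V(N, j) = max(K - S_T, 0):
  V(3,-3) = 3.284913; V(3,-2) = 2.168954; V(3,-1) = 0.811415; V(3,+0) = 0.000000; V(3,+1) = 0.000000; V(3,+2) = 0.000000; V(3,+3) = 0.000000
Backward induction: V(k, j) = exp(-r*dt) * [p_u * V(k+1, j+1) + p_m * V(k+1, j) + p_d * V(k+1, j-1)]
  V(2,-2) = exp(-r*dt) * [p_u*0.811415 + p_m*2.168954 + p_d*3.284913] = 2.050895
  V(2,-1) = exp(-r*dt) * [p_u*0.000000 + p_m*0.811415 + p_d*2.168954] = 0.859433
  V(2,+0) = exp(-r*dt) * [p_u*0.000000 + p_m*0.000000 + p_d*0.811415] = 0.124441
  V(2,+1) = exp(-r*dt) * [p_u*0.000000 + p_m*0.000000 + p_d*0.000000] = 0.000000
  V(2,+2) = exp(-r*dt) * [p_u*0.000000 + p_m*0.000000 + p_d*0.000000] = 0.000000
  V(1,-1) = exp(-r*dt) * [p_u*0.124441 + p_m*0.859433 + p_d*2.050895] = 0.893813
  V(1,+0) = exp(-r*dt) * [p_u*0.000000 + p_m*0.124441 + p_d*0.859433] = 0.212596
  V(1,+1) = exp(-r*dt) * [p_u*0.000000 + p_m*0.000000 + p_d*0.124441] = 0.019085
  V(0,+0) = exp(-r*dt) * [p_u*0.019085 + p_m*0.212596 + p_d*0.893813] = 0.278370


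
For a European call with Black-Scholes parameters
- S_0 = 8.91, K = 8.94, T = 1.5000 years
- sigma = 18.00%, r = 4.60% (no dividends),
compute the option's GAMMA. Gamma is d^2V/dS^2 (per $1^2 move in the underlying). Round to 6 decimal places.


Answer: Gamma = 0.186884

Derivation:
d1 = 0.4079700116; d2 = 0.1875159348
phi(d1) = 0.3670863038; exp(-qT) = 1.0000000000; exp(-rT) = 0.9333266801
Gamma = exp(-qT) * phi(d1) / (S * sigma * sqrt(T)) = 1.0000000000 * 0.3670863038 / (8.9100 * 0.1800 * 1.2247448714) = 0.186884


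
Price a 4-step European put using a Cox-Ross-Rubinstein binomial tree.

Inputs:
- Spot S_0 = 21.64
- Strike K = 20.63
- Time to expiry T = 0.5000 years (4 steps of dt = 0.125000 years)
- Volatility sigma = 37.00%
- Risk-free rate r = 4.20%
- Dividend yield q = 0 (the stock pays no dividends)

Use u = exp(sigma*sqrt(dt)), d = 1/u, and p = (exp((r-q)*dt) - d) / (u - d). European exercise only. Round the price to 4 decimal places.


Answer: Price = V(0,0) = 1.5490

Derivation:
dt = T/N = 0.125000
u = exp(sigma*sqrt(dt)) = 1.139757; d = 1/u = 0.877380
p = (exp((r-q)*dt) - d) / (u - d) = 0.487405
Discount per step: exp(-r*dt) = 0.994764
Stock lattice S(k, i) with i counting down-moves:
  k=0: S(0,0) = 21.6400
  k=1: S(1,0) = 24.6643; S(1,1) = 18.9865
  k=2: S(2,0) = 28.1113; S(2,1) = 21.6400; S(2,2) = 16.6584
  k=3: S(3,0) = 32.0401; S(3,1) = 24.6643; S(3,2) = 18.9865; S(3,3) = 14.6157
  k=4: S(4,0) = 36.5179; S(4,1) = 28.1113; S(4,2) = 21.6400; S(4,3) = 16.6584; S(4,4) = 12.8236
Terminal payoffs V(N, i) = max(K - S_T, 0):
  V(4,0) = 0.000000; V(4,1) = 0.000000; V(4,2) = 0.000000; V(4,3) = 3.971611; V(4,4) = 7.806436
Backward induction: V(k, i) = exp(-r*dt) * [p * V(k+1, i) + (1-p) * V(k+1, i+1)].
  V(3,0) = exp(-r*dt) * [p*0.000000 + (1-p)*0.000000] = 0.000000
  V(3,1) = exp(-r*dt) * [p*0.000000 + (1-p)*0.000000] = 0.000000
  V(3,2) = exp(-r*dt) * [p*0.000000 + (1-p)*3.971611] = 2.025168
  V(3,3) = exp(-r*dt) * [p*3.971611 + (1-p)*7.806436] = 5.906234
  V(2,0) = exp(-r*dt) * [p*0.000000 + (1-p)*0.000000] = 0.000000
  V(2,1) = exp(-r*dt) * [p*0.000000 + (1-p)*2.025168] = 1.032656
  V(2,2) = exp(-r*dt) * [p*2.025168 + (1-p)*5.906234] = 3.993562
  V(1,0) = exp(-r*dt) * [p*0.000000 + (1-p)*1.032656] = 0.526562
  V(1,1) = exp(-r*dt) * [p*1.032656 + (1-p)*3.993562] = 2.537047
  V(0,0) = exp(-r*dt) * [p*0.526562 + (1-p)*2.537047] = 1.548974


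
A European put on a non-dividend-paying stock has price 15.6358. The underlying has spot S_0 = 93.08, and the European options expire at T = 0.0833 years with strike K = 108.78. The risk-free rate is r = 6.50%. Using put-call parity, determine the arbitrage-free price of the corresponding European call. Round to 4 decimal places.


Put-call parity: C - P = S_0 * exp(-qT) - K * exp(-rT).
S_0 * exp(-qT) = 93.0800 * 1.00000000 = 93.08000000
K * exp(-rT) = 108.7800 * 0.99460013 = 108.19260236
C = P + S*exp(-qT) - K*exp(-rT)
C = 15.6358 + 93.08000000 - 108.19260236 = 0.5232

Answer: Call price = 0.5232
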